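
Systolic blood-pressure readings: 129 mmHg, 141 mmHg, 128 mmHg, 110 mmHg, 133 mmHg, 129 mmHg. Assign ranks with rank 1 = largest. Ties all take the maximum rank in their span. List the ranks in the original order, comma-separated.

Sorted (descending): 141, 133, 129, 129, 128, 110
The 2 values of 129 occupy positions 3–4 → each gets rank 4.

4, 1, 5, 6, 2, 4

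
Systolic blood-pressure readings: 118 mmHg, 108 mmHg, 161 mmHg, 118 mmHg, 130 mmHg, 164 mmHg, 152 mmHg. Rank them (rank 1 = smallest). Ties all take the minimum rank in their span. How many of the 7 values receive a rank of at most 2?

3

Sorted (ascending): 108, 118, 118, 130, 152, 161, 164
The 2 values of 118 occupy positions 2–3 → each gets rank 2.
Ranks ≤ 2: {1, 2, 2} → 3 values.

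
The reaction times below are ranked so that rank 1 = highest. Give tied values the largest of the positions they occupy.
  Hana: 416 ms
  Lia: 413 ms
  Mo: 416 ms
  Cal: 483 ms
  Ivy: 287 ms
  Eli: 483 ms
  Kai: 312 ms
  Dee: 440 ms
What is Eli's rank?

Sorted (descending): 483, 483, 440, 416, 416, 413, 312, 287
The 2 values of 483 occupy positions 1–2 → each gets rank 2.
The 2 values of 416 occupy positions 4–5 → each gets rank 5.
Eli has value 483 ms → rank 2.

2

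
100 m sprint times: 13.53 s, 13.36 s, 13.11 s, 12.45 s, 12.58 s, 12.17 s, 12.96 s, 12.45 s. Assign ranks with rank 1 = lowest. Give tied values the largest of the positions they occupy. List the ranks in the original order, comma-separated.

Sorted (ascending): 12.17, 12.45, 12.45, 12.58, 12.96, 13.11, 13.36, 13.53
The 2 values of 12.45 occupy positions 2–3 → each gets rank 3.

8, 7, 6, 3, 4, 1, 5, 3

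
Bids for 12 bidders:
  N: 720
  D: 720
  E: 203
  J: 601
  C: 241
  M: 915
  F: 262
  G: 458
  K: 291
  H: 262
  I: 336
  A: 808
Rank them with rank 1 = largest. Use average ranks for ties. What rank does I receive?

Sorted (descending): 915, 808, 720, 720, 601, 458, 336, 291, 262, 262, 241, 203
The 2 values of 720 occupy positions 3–4 → average rank (3+4)/2 = 3.5.
The 2 values of 262 occupy positions 9–10 → average rank (9+10)/2 = 9.5.
I has value 336 → rank 7.

7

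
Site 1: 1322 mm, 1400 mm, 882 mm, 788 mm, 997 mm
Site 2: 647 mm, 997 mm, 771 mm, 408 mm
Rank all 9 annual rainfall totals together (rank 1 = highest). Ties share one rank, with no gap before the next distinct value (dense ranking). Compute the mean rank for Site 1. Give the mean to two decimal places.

3.00

Sorted (descending): 1400, 1322, 997, 997, 882, 788, 771, 647, 408
The 2 values of 997 share dense rank 3.
Remaining distinct values take the next consecutive integers.
Site 1 values → pooled ranks: 1322→2, 1400→1, 882→4, 788→5, 997→3
Mean rank = (2 + 1 + 4 + 5 + 3) / 5 = 3.00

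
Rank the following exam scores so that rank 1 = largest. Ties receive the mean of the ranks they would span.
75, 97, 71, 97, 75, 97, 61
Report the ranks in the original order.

4.5, 2, 6, 2, 4.5, 2, 7

Sorted (descending): 97, 97, 97, 75, 75, 71, 61
The 3 values of 97 occupy positions 1–3 → average rank 2.
The 2 values of 75 occupy positions 4–5 → average rank (4+5)/2 = 4.5.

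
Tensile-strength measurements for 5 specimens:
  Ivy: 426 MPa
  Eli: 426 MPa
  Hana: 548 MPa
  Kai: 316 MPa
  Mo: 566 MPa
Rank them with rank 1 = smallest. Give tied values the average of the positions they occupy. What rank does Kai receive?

Sorted (ascending): 316, 426, 426, 548, 566
The 2 values of 426 occupy positions 2–3 → average rank (2+3)/2 = 2.5.
Kai has value 316 MPa → rank 1.

1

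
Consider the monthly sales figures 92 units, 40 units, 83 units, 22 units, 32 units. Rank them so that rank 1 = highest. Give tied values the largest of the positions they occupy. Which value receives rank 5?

22

Sorted (descending): 92, 83, 40, 32, 22
No ties — each value takes its position as its rank.
Rank 5 → value 22.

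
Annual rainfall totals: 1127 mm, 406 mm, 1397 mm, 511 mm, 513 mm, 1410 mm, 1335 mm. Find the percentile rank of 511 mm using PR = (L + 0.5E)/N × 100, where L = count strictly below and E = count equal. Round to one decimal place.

21.4

N = 7.
Strictly below 511: 1. Equal to 511: 1.
PR = (1 + 0.5·1)/7 × 100 = 21.4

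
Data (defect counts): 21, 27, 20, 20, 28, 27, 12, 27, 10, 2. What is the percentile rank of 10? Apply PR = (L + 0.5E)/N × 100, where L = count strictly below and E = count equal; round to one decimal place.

15.0

N = 10.
Strictly below 10: 1. Equal to 10: 1.
PR = (1 + 0.5·1)/10 × 100 = 15.0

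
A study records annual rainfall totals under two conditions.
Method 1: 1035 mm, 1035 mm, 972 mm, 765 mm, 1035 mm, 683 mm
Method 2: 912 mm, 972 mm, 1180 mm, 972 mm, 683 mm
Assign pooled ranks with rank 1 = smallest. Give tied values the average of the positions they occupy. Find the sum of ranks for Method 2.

Sorted (ascending): 683, 683, 765, 912, 972, 972, 972, 1035, 1035, 1035, 1180
The 2 values of 683 occupy positions 1–2 → average rank (1+2)/2 = 1.5.
The 3 values of 972 occupy positions 5–7 → average rank 6.
The 3 values of 1035 occupy positions 8–10 → average rank 9.
Method 2 values → pooled ranks: 912→4, 972→6, 1180→11, 972→6, 683→1.5
Rank sum = 4 + 6 + 11 + 6 + 1.5 = 28.5

28.5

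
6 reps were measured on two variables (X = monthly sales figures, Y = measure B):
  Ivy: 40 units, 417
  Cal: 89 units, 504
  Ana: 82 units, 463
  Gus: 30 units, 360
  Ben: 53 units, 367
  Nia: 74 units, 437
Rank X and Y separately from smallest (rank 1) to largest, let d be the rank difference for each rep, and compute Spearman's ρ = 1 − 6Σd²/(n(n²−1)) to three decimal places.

0.943

Ranks of variable 1: 2, 6, 5, 1, 3, 4
Ranks of variable 2: 3, 6, 5, 1, 2, 4
d = r₁ − r₂: -1, 0, 0, 0, 1, 0
d²: 1, 0, 0, 0, 1, 0; Σd² = 2
ρ = 1 − 6·2/(6·35) = 1 − 12/210 = 0.943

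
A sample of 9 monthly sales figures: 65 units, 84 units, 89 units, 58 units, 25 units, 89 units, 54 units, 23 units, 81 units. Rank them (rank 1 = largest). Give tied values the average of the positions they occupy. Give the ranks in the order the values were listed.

Sorted (descending): 89, 89, 84, 81, 65, 58, 54, 25, 23
The 2 values of 89 occupy positions 1–2 → average rank (1+2)/2 = 1.5.

5, 3, 1.5, 6, 8, 1.5, 7, 9, 4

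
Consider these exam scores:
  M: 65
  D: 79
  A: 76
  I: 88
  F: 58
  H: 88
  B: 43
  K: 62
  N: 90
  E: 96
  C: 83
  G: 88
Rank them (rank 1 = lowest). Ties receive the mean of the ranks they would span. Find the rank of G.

9

Sorted (ascending): 43, 58, 62, 65, 76, 79, 83, 88, 88, 88, 90, 96
The 3 values of 88 occupy positions 8–10 → average rank 9.
G has value 88 → rank 9.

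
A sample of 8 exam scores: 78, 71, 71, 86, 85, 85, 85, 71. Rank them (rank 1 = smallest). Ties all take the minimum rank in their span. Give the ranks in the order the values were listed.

4, 1, 1, 8, 5, 5, 5, 1

Sorted (ascending): 71, 71, 71, 78, 85, 85, 85, 86
The 3 values of 71 occupy positions 1–3 → each gets rank 1.
The 3 values of 85 occupy positions 5–7 → each gets rank 5.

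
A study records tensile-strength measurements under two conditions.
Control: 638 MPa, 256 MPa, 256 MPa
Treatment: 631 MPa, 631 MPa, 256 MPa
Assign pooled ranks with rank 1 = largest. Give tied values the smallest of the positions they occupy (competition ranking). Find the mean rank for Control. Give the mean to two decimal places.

3.00

Sorted (descending): 638, 631, 631, 256, 256, 256
The 2 values of 631 occupy positions 2–3 → each gets rank 2.
The 3 values of 256 occupy positions 4–6 → each gets rank 4.
Control values → pooled ranks: 638→1, 256→4, 256→4
Mean rank = (1 + 4 + 4) / 3 = 3.00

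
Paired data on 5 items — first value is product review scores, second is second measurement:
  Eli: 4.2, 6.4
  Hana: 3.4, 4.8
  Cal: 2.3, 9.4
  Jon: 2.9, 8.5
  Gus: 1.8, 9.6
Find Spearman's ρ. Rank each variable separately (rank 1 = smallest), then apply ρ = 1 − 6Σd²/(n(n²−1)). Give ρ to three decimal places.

Ranks of variable 1: 5, 4, 2, 3, 1
Ranks of variable 2: 2, 1, 4, 3, 5
d = r₁ − r₂: 3, 3, -2, 0, -4
d²: 9, 9, 4, 0, 16; Σd² = 38
ρ = 1 − 6·38/(5·24) = 1 − 228/120 = -0.900

-0.900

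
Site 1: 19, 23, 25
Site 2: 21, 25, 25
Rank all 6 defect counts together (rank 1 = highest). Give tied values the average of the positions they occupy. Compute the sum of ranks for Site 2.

Sorted (descending): 25, 25, 25, 23, 21, 19
The 3 values of 25 occupy positions 1–3 → average rank 2.
Site 2 values → pooled ranks: 21→5, 25→2, 25→2
Rank sum = 5 + 2 + 2 = 9

9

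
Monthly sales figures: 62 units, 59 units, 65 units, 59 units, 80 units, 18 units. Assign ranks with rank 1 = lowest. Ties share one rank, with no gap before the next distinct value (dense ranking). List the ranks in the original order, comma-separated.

Sorted (ascending): 18, 59, 59, 62, 65, 80
The 2 values of 59 share dense rank 2.
Remaining distinct values take the next consecutive integers.

3, 2, 4, 2, 5, 1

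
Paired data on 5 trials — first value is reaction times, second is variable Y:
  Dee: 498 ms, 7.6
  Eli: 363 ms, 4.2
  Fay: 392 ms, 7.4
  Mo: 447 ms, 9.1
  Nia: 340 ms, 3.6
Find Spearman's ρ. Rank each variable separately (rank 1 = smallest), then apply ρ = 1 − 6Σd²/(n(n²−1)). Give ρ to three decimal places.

0.900

Ranks of variable 1: 5, 2, 3, 4, 1
Ranks of variable 2: 4, 2, 3, 5, 1
d = r₁ − r₂: 1, 0, 0, -1, 0
d²: 1, 0, 0, 1, 0; Σd² = 2
ρ = 1 − 6·2/(5·24) = 1 − 12/120 = 0.900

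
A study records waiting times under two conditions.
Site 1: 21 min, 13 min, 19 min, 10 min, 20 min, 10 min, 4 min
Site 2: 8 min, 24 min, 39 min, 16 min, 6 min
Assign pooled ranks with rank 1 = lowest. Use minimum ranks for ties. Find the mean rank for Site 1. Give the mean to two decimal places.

6.00

Sorted (ascending): 4, 6, 8, 10, 10, 13, 16, 19, 20, 21, 24, 39
The 2 values of 10 occupy positions 4–5 → each gets rank 4.
Site 1 values → pooled ranks: 21→10, 13→6, 19→8, 10→4, 20→9, 10→4, 4→1
Mean rank = (10 + 6 + 8 + 4 + 9 + 4 + 1) / 7 = 6.00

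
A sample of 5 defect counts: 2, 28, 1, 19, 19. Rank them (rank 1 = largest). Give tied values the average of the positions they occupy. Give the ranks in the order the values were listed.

Sorted (descending): 28, 19, 19, 2, 1
The 2 values of 19 occupy positions 2–3 → average rank (2+3)/2 = 2.5.

4, 1, 5, 2.5, 2.5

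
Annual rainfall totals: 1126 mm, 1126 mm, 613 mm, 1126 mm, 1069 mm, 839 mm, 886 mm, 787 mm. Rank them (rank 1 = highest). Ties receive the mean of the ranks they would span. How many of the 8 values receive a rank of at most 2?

3

Sorted (descending): 1126, 1126, 1126, 1069, 886, 839, 787, 613
The 3 values of 1126 occupy positions 1–3 → average rank 2.
Ranks ≤ 2: {2, 2, 2} → 3 values.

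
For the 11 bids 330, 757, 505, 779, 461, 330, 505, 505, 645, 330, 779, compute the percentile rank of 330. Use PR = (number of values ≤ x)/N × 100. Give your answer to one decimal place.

N = 11.
Strictly below 330: 0. Equal to 330: 3.
PR = 3/11 × 100 = 27.3

27.3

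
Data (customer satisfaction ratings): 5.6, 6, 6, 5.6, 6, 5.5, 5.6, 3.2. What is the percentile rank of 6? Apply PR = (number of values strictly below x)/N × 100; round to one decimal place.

62.5

N = 8.
Strictly below 6: 5. Equal to 6: 3.
PR = 5/8 × 100 = 62.5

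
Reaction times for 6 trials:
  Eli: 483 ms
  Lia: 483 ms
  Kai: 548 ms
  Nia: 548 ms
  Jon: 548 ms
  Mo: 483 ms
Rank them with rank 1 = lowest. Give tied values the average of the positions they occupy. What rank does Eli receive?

Sorted (ascending): 483, 483, 483, 548, 548, 548
The 3 values of 483 occupy positions 1–3 → average rank 2.
The 3 values of 548 occupy positions 4–6 → average rank 5.
Eli has value 483 ms → rank 2.

2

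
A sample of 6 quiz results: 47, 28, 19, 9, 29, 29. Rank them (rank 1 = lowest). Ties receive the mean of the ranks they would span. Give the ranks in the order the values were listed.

Sorted (ascending): 9, 19, 28, 29, 29, 47
The 2 values of 29 occupy positions 4–5 → average rank (4+5)/2 = 4.5.

6, 3, 2, 1, 4.5, 4.5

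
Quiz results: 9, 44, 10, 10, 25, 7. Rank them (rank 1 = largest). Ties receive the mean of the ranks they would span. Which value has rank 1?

44

Sorted (descending): 44, 25, 10, 10, 9, 7
The 2 values of 10 occupy positions 3–4 → average rank (3+4)/2 = 3.5.
Rank 1 → value 44.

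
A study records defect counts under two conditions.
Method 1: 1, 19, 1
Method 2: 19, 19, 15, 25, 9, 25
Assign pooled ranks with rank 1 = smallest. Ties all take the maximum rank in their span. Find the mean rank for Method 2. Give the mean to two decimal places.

6.50

Sorted (ascending): 1, 1, 9, 15, 19, 19, 19, 25, 25
The 2 values of 1 occupy positions 1–2 → each gets rank 2.
The 3 values of 19 occupy positions 5–7 → each gets rank 7.
The 2 values of 25 occupy positions 8–9 → each gets rank 9.
Method 2 values → pooled ranks: 19→7, 19→7, 15→4, 25→9, 9→3, 25→9
Mean rank = (7 + 7 + 4 + 9 + 3 + 9) / 6 = 6.50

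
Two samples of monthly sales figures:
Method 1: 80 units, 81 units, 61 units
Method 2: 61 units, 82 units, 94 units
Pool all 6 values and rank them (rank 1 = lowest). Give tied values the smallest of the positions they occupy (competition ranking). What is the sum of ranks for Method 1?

8

Sorted (ascending): 61, 61, 80, 81, 82, 94
The 2 values of 61 occupy positions 1–2 → each gets rank 1.
Method 1 values → pooled ranks: 80→3, 81→4, 61→1
Rank sum = 3 + 4 + 1 = 8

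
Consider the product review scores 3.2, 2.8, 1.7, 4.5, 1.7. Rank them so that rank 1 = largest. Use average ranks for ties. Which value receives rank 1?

4.5

Sorted (descending): 4.5, 3.2, 2.8, 1.7, 1.7
The 2 values of 1.7 occupy positions 4–5 → average rank (4+5)/2 = 4.5.
Rank 1 → value 4.5.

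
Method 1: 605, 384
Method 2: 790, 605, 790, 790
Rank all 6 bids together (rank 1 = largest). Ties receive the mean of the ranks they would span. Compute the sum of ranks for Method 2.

10.5

Sorted (descending): 790, 790, 790, 605, 605, 384
The 3 values of 790 occupy positions 1–3 → average rank 2.
The 2 values of 605 occupy positions 4–5 → average rank (4+5)/2 = 4.5.
Method 2 values → pooled ranks: 790→2, 605→4.5, 790→2, 790→2
Rank sum = 2 + 4.5 + 2 + 2 = 10.5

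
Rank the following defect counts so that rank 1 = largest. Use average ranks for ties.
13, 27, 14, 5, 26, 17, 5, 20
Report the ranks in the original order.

6, 1, 5, 7.5, 2, 4, 7.5, 3

Sorted (descending): 27, 26, 20, 17, 14, 13, 5, 5
The 2 values of 5 occupy positions 7–8 → average rank (7+8)/2 = 7.5.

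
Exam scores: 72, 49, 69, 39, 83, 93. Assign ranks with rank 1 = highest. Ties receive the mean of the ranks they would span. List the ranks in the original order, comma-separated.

Sorted (descending): 93, 83, 72, 69, 49, 39
No ties — each value takes its position as its rank.

3, 5, 4, 6, 2, 1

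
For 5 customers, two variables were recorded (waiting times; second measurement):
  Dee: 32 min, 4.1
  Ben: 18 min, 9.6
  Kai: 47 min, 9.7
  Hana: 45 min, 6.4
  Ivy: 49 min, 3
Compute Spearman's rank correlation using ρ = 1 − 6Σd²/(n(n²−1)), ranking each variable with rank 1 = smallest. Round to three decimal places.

-0.300

Ranks of variable 1: 2, 1, 4, 3, 5
Ranks of variable 2: 2, 4, 5, 3, 1
d = r₁ − r₂: 0, -3, -1, 0, 4
d²: 0, 9, 1, 0, 16; Σd² = 26
ρ = 1 − 6·26/(5·24) = 1 − 156/120 = -0.300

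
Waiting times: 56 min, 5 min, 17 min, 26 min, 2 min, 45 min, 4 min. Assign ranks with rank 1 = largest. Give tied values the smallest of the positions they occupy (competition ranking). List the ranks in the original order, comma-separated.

Sorted (descending): 56, 45, 26, 17, 5, 4, 2
No ties — each value takes its position as its rank.

1, 5, 4, 3, 7, 2, 6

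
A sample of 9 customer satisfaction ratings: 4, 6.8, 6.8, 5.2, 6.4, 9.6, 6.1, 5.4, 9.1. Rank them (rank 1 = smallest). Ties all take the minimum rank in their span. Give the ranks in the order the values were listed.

1, 6, 6, 2, 5, 9, 4, 3, 8

Sorted (ascending): 4, 5.2, 5.4, 6.1, 6.4, 6.8, 6.8, 9.1, 9.6
The 2 values of 6.8 occupy positions 6–7 → each gets rank 6.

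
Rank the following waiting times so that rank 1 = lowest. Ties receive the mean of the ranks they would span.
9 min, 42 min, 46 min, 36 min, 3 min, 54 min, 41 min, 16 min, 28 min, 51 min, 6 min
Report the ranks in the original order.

Sorted (ascending): 3, 6, 9, 16, 28, 36, 41, 42, 46, 51, 54
No ties — each value takes its position as its rank.

3, 8, 9, 6, 1, 11, 7, 4, 5, 10, 2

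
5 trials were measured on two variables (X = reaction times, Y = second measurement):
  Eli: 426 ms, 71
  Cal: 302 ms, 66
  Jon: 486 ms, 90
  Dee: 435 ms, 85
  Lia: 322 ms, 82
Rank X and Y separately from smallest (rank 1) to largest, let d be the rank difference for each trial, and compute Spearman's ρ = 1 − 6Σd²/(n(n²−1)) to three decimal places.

Ranks of variable 1: 3, 1, 5, 4, 2
Ranks of variable 2: 2, 1, 5, 4, 3
d = r₁ − r₂: 1, 0, 0, 0, -1
d²: 1, 0, 0, 0, 1; Σd² = 2
ρ = 1 − 6·2/(5·24) = 1 − 12/120 = 0.900

0.900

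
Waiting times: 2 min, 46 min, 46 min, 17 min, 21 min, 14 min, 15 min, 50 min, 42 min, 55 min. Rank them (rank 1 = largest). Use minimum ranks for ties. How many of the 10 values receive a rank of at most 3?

Sorted (descending): 55, 50, 46, 46, 42, 21, 17, 15, 14, 2
The 2 values of 46 occupy positions 3–4 → each gets rank 3.
Ranks ≤ 3: {1, 2, 3, 3} → 4 values.

4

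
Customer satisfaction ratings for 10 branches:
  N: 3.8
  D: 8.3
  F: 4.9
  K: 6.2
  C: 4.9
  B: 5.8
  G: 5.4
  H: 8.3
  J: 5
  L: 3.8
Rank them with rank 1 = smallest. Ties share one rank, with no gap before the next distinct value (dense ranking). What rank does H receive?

7

Sorted (ascending): 3.8, 3.8, 4.9, 4.9, 5, 5.4, 5.8, 6.2, 8.3, 8.3
The 2 values of 3.8 share dense rank 1.
The 2 values of 4.9 share dense rank 2.
The 2 values of 8.3 share dense rank 7.
Remaining distinct values take the next consecutive integers.
H has value 8.3 → rank 7.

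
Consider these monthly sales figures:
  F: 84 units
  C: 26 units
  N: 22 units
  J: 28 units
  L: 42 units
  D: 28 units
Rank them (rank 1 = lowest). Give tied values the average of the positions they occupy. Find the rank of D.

3.5

Sorted (ascending): 22, 26, 28, 28, 42, 84
The 2 values of 28 occupy positions 3–4 → average rank (3+4)/2 = 3.5.
D has value 28 units → rank 3.5.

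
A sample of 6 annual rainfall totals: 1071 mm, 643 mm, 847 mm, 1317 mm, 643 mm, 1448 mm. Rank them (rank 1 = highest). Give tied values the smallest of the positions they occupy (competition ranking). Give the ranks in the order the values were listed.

3, 5, 4, 2, 5, 1

Sorted (descending): 1448, 1317, 1071, 847, 643, 643
The 2 values of 643 occupy positions 5–6 → each gets rank 5.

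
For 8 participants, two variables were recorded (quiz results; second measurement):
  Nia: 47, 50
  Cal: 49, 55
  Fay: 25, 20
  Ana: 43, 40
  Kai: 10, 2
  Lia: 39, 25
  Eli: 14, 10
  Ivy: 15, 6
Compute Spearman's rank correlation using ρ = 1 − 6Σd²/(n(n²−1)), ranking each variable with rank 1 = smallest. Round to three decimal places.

Ranks of variable 1: 7, 8, 4, 6, 1, 5, 2, 3
Ranks of variable 2: 7, 8, 4, 6, 1, 5, 3, 2
d = r₁ − r₂: 0, 0, 0, 0, 0, 0, -1, 1
d²: 0, 0, 0, 0, 0, 0, 1, 1; Σd² = 2
ρ = 1 − 6·2/(8·63) = 1 − 12/504 = 0.976

0.976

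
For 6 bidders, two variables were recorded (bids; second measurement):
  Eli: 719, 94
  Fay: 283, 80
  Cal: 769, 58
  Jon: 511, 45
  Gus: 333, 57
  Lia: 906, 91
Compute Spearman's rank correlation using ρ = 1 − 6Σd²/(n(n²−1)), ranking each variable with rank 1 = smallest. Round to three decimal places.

Ranks of variable 1: 4, 1, 5, 3, 2, 6
Ranks of variable 2: 6, 4, 3, 1, 2, 5
d = r₁ − r₂: -2, -3, 2, 2, 0, 1
d²: 4, 9, 4, 4, 0, 1; Σd² = 22
ρ = 1 − 6·22/(6·35) = 1 − 132/210 = 0.371

0.371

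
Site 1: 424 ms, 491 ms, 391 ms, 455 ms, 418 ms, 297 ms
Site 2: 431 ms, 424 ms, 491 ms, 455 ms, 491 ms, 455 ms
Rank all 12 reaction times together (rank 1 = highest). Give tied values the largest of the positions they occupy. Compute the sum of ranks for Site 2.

Sorted (descending): 491, 491, 491, 455, 455, 455, 431, 424, 424, 418, 391, 297
The 3 values of 491 occupy positions 1–3 → each gets rank 3.
The 3 values of 455 occupy positions 4–6 → each gets rank 6.
The 2 values of 424 occupy positions 8–9 → each gets rank 9.
Site 2 values → pooled ranks: 431→7, 424→9, 491→3, 455→6, 491→3, 455→6
Rank sum = 7 + 9 + 3 + 6 + 3 + 6 = 34

34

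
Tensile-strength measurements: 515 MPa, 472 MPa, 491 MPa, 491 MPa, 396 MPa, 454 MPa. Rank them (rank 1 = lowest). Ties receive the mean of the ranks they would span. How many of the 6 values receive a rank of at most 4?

Sorted (ascending): 396, 454, 472, 491, 491, 515
The 2 values of 491 occupy positions 4–5 → average rank (4+5)/2 = 4.5.
Ranks ≤ 4: {1, 2, 3} → 3 values.

3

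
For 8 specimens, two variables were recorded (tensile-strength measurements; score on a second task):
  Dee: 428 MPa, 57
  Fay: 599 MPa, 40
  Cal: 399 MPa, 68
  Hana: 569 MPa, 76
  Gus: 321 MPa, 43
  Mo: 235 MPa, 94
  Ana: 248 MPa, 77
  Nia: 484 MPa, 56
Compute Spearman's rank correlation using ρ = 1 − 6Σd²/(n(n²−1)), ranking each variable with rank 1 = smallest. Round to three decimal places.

Ranks of variable 1: 5, 8, 4, 7, 3, 1, 2, 6
Ranks of variable 2: 4, 1, 5, 6, 2, 8, 7, 3
d = r₁ − r₂: 1, 7, -1, 1, 1, -7, -5, 3
d²: 1, 49, 1, 1, 1, 49, 25, 9; Σd² = 136
ρ = 1 − 6·136/(8·63) = 1 − 816/504 = -0.619

-0.619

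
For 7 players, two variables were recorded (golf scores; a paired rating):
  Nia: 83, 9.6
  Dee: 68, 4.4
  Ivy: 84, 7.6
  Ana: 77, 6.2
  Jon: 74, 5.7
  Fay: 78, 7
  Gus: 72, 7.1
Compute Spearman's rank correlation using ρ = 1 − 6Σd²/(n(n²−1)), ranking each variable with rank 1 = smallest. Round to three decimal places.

0.750

Ranks of variable 1: 6, 1, 7, 4, 3, 5, 2
Ranks of variable 2: 7, 1, 6, 3, 2, 4, 5
d = r₁ − r₂: -1, 0, 1, 1, 1, 1, -3
d²: 1, 0, 1, 1, 1, 1, 9; Σd² = 14
ρ = 1 − 6·14/(7·48) = 1 − 84/336 = 0.750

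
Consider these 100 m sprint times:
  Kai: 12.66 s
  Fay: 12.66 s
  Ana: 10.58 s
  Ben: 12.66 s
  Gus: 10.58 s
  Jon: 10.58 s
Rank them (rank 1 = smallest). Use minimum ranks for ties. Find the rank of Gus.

Sorted (ascending): 10.58, 10.58, 10.58, 12.66, 12.66, 12.66
The 3 values of 10.58 occupy positions 1–3 → each gets rank 1.
The 3 values of 12.66 occupy positions 4–6 → each gets rank 4.
Gus has value 10.58 s → rank 1.

1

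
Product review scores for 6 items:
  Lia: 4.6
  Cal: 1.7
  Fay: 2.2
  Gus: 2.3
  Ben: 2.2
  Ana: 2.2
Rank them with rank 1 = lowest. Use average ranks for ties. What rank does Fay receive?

Sorted (ascending): 1.7, 2.2, 2.2, 2.2, 2.3, 4.6
The 3 values of 2.2 occupy positions 2–4 → average rank 3.
Fay has value 2.2 → rank 3.

3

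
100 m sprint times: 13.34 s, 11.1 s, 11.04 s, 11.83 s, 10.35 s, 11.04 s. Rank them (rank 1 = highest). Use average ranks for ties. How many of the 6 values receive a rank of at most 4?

3

Sorted (descending): 13.34, 11.83, 11.1, 11.04, 11.04, 10.35
The 2 values of 11.04 occupy positions 4–5 → average rank (4+5)/2 = 4.5.
Ranks ≤ 4: {1, 2, 3} → 3 values.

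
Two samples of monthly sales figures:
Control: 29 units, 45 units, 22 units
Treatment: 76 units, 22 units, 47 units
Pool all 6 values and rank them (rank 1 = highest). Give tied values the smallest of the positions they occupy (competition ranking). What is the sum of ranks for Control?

12

Sorted (descending): 76, 47, 45, 29, 22, 22
The 2 values of 22 occupy positions 5–6 → each gets rank 5.
Control values → pooled ranks: 29→4, 45→3, 22→5
Rank sum = 4 + 3 + 5 = 12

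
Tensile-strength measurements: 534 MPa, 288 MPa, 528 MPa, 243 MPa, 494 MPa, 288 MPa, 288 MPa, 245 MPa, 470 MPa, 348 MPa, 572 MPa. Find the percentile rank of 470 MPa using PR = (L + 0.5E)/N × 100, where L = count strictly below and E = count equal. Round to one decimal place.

59.1

N = 11.
Strictly below 470: 6. Equal to 470: 1.
PR = (6 + 0.5·1)/11 × 100 = 59.1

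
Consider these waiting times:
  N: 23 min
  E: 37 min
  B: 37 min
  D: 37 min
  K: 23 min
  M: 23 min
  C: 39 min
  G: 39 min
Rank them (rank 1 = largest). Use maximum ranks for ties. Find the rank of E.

5

Sorted (descending): 39, 39, 37, 37, 37, 23, 23, 23
The 2 values of 39 occupy positions 1–2 → each gets rank 2.
The 3 values of 37 occupy positions 3–5 → each gets rank 5.
The 3 values of 23 occupy positions 6–8 → each gets rank 8.
E has value 37 min → rank 5.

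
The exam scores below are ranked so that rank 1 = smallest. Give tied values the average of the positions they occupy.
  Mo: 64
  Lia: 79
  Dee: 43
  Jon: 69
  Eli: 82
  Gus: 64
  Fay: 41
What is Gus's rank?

Sorted (ascending): 41, 43, 64, 64, 69, 79, 82
The 2 values of 64 occupy positions 3–4 → average rank (3+4)/2 = 3.5.
Gus has value 64 → rank 3.5.

3.5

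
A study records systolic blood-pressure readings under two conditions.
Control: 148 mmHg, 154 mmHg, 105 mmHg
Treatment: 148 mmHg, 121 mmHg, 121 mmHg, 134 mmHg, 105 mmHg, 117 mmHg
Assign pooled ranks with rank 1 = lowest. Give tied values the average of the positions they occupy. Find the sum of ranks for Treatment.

27

Sorted (ascending): 105, 105, 117, 121, 121, 134, 148, 148, 154
The 2 values of 105 occupy positions 1–2 → average rank (1+2)/2 = 1.5.
The 2 values of 121 occupy positions 4–5 → average rank (4+5)/2 = 4.5.
The 2 values of 148 occupy positions 7–8 → average rank (7+8)/2 = 7.5.
Treatment values → pooled ranks: 148→7.5, 121→4.5, 121→4.5, 134→6, 105→1.5, 117→3
Rank sum = 7.5 + 4.5 + 4.5 + 6 + 1.5 + 3 = 27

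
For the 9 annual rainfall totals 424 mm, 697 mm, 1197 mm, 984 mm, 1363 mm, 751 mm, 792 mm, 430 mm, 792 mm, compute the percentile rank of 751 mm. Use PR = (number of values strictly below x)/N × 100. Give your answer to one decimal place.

33.3

N = 9.
Strictly below 751: 3. Equal to 751: 1.
PR = 3/9 × 100 = 33.3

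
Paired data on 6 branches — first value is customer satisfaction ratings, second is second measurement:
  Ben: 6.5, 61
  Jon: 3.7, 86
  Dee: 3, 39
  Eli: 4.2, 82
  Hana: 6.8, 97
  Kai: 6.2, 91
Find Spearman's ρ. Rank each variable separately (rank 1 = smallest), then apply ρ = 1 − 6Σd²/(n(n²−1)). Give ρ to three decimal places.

Ranks of variable 1: 5, 2, 1, 3, 6, 4
Ranks of variable 2: 2, 4, 1, 3, 6, 5
d = r₁ − r₂: 3, -2, 0, 0, 0, -1
d²: 9, 4, 0, 0, 0, 1; Σd² = 14
ρ = 1 − 6·14/(6·35) = 1 − 84/210 = 0.600

0.600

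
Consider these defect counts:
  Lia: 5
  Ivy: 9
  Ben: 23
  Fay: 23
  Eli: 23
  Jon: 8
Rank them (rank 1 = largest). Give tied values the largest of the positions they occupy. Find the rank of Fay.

Sorted (descending): 23, 23, 23, 9, 8, 5
The 3 values of 23 occupy positions 1–3 → each gets rank 3.
Fay has value 23 → rank 3.

3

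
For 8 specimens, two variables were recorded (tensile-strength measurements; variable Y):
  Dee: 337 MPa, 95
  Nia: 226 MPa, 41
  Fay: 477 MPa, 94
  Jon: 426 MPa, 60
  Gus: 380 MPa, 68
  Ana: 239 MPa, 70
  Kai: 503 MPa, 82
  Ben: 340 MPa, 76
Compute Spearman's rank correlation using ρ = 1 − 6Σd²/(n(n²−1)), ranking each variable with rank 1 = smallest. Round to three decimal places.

Ranks of variable 1: 3, 1, 7, 6, 5, 2, 8, 4
Ranks of variable 2: 8, 1, 7, 2, 3, 4, 6, 5
d = r₁ − r₂: -5, 0, 0, 4, 2, -2, 2, -1
d²: 25, 0, 0, 16, 4, 4, 4, 1; Σd² = 54
ρ = 1 − 6·54/(8·63) = 1 − 324/504 = 0.357

0.357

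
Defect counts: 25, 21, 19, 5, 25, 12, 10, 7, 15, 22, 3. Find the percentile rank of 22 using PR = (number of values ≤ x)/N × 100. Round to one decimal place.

81.8

N = 11.
Strictly below 22: 8. Equal to 22: 1.
PR = 9/11 × 100 = 81.8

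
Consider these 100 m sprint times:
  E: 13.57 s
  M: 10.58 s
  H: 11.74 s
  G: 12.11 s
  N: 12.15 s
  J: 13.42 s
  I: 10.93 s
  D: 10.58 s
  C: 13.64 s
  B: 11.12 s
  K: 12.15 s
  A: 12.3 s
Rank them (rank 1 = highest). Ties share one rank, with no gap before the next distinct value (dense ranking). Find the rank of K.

5

Sorted (descending): 13.64, 13.57, 13.42, 12.3, 12.15, 12.15, 12.11, 11.74, 11.12, 10.93, 10.58, 10.58
The 2 values of 12.15 share dense rank 5.
The 2 values of 10.58 share dense rank 10.
Remaining distinct values take the next consecutive integers.
K has value 12.15 s → rank 5.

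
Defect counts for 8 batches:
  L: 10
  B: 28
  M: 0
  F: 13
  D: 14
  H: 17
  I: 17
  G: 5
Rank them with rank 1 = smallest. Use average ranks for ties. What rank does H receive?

6.5

Sorted (ascending): 0, 5, 10, 13, 14, 17, 17, 28
The 2 values of 17 occupy positions 6–7 → average rank (6+7)/2 = 6.5.
H has value 17 → rank 6.5.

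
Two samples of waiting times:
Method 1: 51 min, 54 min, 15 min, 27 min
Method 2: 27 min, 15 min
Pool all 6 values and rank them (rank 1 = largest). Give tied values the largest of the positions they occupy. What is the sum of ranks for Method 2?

Sorted (descending): 54, 51, 27, 27, 15, 15
The 2 values of 27 occupy positions 3–4 → each gets rank 4.
The 2 values of 15 occupy positions 5–6 → each gets rank 6.
Method 2 values → pooled ranks: 27→4, 15→6
Rank sum = 4 + 6 = 10

10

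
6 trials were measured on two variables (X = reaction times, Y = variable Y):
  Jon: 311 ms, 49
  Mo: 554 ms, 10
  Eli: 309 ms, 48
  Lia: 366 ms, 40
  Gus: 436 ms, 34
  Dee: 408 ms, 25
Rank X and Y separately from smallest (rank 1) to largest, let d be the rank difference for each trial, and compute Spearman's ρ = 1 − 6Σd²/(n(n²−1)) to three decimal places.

Ranks of variable 1: 2, 6, 1, 3, 5, 4
Ranks of variable 2: 6, 1, 5, 4, 3, 2
d = r₁ − r₂: -4, 5, -4, -1, 2, 2
d²: 16, 25, 16, 1, 4, 4; Σd² = 66
ρ = 1 − 6·66/(6·35) = 1 − 396/210 = -0.886

-0.886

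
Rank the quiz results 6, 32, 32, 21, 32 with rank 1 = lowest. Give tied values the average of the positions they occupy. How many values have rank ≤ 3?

2

Sorted (ascending): 6, 21, 32, 32, 32
The 3 values of 32 occupy positions 3–5 → average rank 4.
Ranks ≤ 3: {1, 2} → 2 values.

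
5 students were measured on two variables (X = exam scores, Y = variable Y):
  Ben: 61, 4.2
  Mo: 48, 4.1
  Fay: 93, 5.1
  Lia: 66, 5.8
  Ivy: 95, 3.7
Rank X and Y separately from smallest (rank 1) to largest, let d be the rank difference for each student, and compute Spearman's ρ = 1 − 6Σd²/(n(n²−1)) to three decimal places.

Ranks of variable 1: 2, 1, 4, 3, 5
Ranks of variable 2: 3, 2, 4, 5, 1
d = r₁ − r₂: -1, -1, 0, -2, 4
d²: 1, 1, 0, 4, 16; Σd² = 22
ρ = 1 − 6·22/(5·24) = 1 − 132/120 = -0.100

-0.100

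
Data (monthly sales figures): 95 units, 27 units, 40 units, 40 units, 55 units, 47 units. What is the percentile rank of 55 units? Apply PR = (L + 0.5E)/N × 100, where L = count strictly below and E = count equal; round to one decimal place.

N = 6.
Strictly below 55: 4. Equal to 55: 1.
PR = (4 + 0.5·1)/6 × 100 = 75.0

75.0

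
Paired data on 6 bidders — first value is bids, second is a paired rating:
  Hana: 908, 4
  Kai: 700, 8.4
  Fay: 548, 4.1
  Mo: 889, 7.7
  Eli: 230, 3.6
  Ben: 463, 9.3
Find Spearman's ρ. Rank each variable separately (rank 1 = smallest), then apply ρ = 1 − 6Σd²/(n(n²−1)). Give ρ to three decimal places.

Ranks of variable 1: 6, 4, 3, 5, 1, 2
Ranks of variable 2: 2, 5, 3, 4, 1, 6
d = r₁ − r₂: 4, -1, 0, 1, 0, -4
d²: 16, 1, 0, 1, 0, 16; Σd² = 34
ρ = 1 − 6·34/(6·35) = 1 − 204/210 = 0.029

0.029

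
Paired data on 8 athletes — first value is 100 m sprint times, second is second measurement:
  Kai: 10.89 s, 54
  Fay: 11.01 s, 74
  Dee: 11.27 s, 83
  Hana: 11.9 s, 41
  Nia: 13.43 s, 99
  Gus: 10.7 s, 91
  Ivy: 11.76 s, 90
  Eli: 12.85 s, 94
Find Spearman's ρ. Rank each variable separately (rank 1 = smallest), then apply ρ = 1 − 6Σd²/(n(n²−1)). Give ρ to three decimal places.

0.405

Ranks of variable 1: 2, 3, 4, 6, 8, 1, 5, 7
Ranks of variable 2: 2, 3, 4, 1, 8, 6, 5, 7
d = r₁ − r₂: 0, 0, 0, 5, 0, -5, 0, 0
d²: 0, 0, 0, 25, 0, 25, 0, 0; Σd² = 50
ρ = 1 − 6·50/(8·63) = 1 − 300/504 = 0.405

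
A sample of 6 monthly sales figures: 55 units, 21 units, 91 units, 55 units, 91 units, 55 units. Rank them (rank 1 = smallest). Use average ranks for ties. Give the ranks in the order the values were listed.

Sorted (ascending): 21, 55, 55, 55, 91, 91
The 3 values of 55 occupy positions 2–4 → average rank 3.
The 2 values of 91 occupy positions 5–6 → average rank (5+6)/2 = 5.5.

3, 1, 5.5, 3, 5.5, 3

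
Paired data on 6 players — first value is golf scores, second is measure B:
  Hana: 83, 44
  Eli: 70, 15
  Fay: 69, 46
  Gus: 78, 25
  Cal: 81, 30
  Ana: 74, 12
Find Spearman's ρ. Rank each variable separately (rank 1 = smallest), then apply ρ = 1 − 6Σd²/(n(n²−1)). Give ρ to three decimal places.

Ranks of variable 1: 6, 2, 1, 4, 5, 3
Ranks of variable 2: 5, 2, 6, 3, 4, 1
d = r₁ − r₂: 1, 0, -5, 1, 1, 2
d²: 1, 0, 25, 1, 1, 4; Σd² = 32
ρ = 1 − 6·32/(6·35) = 1 − 192/210 = 0.086

0.086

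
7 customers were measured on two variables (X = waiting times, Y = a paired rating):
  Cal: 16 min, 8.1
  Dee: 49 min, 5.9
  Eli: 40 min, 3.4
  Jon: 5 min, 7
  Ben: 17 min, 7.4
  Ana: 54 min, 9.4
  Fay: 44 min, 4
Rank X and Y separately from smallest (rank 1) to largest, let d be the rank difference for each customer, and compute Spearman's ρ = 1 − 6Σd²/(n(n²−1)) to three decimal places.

Ranks of variable 1: 2, 6, 4, 1, 3, 7, 5
Ranks of variable 2: 6, 3, 1, 4, 5, 7, 2
d = r₁ − r₂: -4, 3, 3, -3, -2, 0, 3
d²: 16, 9, 9, 9, 4, 0, 9; Σd² = 56
ρ = 1 − 6·56/(7·48) = 1 − 336/336 = 0.000

0.000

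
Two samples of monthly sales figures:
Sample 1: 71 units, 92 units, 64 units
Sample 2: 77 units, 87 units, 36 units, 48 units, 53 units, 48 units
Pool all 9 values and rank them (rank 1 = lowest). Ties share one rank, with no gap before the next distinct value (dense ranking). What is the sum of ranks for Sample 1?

17

Sorted (ascending): 36, 48, 48, 53, 64, 71, 77, 87, 92
The 2 values of 48 share dense rank 2.
Remaining distinct values take the next consecutive integers.
Sample 1 values → pooled ranks: 71→5, 92→8, 64→4
Rank sum = 5 + 8 + 4 = 17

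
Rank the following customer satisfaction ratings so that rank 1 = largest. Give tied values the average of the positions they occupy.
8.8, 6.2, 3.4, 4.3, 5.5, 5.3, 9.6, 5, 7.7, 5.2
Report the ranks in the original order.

2, 4, 10, 9, 5, 6, 1, 8, 3, 7

Sorted (descending): 9.6, 8.8, 7.7, 6.2, 5.5, 5.3, 5.2, 5, 4.3, 3.4
No ties — each value takes its position as its rank.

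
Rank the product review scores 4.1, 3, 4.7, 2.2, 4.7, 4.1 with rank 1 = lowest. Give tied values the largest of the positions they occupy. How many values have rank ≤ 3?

2

Sorted (ascending): 2.2, 3, 4.1, 4.1, 4.7, 4.7
The 2 values of 4.1 occupy positions 3–4 → each gets rank 4.
The 2 values of 4.7 occupy positions 5–6 → each gets rank 6.
Ranks ≤ 3: {1, 2} → 2 values.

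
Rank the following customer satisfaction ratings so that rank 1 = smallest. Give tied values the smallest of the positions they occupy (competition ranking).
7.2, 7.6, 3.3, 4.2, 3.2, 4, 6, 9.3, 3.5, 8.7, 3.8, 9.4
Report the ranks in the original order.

8, 9, 2, 6, 1, 5, 7, 11, 3, 10, 4, 12

Sorted (ascending): 3.2, 3.3, 3.5, 3.8, 4, 4.2, 6, 7.2, 7.6, 8.7, 9.3, 9.4
No ties — each value takes its position as its rank.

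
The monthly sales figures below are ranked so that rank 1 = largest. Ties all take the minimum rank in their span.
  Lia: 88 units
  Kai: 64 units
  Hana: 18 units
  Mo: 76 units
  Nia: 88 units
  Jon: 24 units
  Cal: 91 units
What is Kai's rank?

Sorted (descending): 91, 88, 88, 76, 64, 24, 18
The 2 values of 88 occupy positions 2–3 → each gets rank 2.
Kai has value 64 units → rank 5.

5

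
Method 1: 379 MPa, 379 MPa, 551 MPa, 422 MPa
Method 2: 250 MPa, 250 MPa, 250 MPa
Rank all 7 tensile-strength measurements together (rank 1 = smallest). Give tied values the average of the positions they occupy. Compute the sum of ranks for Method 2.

Sorted (ascending): 250, 250, 250, 379, 379, 422, 551
The 3 values of 250 occupy positions 1–3 → average rank 2.
The 2 values of 379 occupy positions 4–5 → average rank (4+5)/2 = 4.5.
Method 2 values → pooled ranks: 250→2, 250→2, 250→2
Rank sum = 2 + 2 + 2 = 6

6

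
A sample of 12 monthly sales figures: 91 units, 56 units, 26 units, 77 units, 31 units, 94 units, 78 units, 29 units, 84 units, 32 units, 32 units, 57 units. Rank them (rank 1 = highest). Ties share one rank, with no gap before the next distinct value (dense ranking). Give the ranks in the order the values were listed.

Sorted (descending): 94, 91, 84, 78, 77, 57, 56, 32, 32, 31, 29, 26
The 2 values of 32 share dense rank 8.
Remaining distinct values take the next consecutive integers.

2, 7, 11, 5, 9, 1, 4, 10, 3, 8, 8, 6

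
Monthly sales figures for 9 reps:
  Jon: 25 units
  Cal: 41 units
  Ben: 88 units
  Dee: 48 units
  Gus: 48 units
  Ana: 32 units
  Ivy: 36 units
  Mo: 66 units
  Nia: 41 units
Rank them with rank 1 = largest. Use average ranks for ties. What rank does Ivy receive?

Sorted (descending): 88, 66, 48, 48, 41, 41, 36, 32, 25
The 2 values of 48 occupy positions 3–4 → average rank (3+4)/2 = 3.5.
The 2 values of 41 occupy positions 5–6 → average rank (5+6)/2 = 5.5.
Ivy has value 36 units → rank 7.

7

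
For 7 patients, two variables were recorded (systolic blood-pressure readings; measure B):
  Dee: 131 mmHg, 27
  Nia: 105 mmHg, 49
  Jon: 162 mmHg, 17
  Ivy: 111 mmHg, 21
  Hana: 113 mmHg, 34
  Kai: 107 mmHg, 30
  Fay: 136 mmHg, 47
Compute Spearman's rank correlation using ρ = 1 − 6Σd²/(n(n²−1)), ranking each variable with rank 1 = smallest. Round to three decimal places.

-0.464

Ranks of variable 1: 5, 1, 7, 3, 4, 2, 6
Ranks of variable 2: 3, 7, 1, 2, 5, 4, 6
d = r₁ − r₂: 2, -6, 6, 1, -1, -2, 0
d²: 4, 36, 36, 1, 1, 4, 0; Σd² = 82
ρ = 1 − 6·82/(7·48) = 1 − 492/336 = -0.464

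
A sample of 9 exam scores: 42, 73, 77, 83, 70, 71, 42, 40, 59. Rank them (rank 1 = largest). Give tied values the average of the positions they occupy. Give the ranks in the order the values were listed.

Sorted (descending): 83, 77, 73, 71, 70, 59, 42, 42, 40
The 2 values of 42 occupy positions 7–8 → average rank (7+8)/2 = 7.5.

7.5, 3, 2, 1, 5, 4, 7.5, 9, 6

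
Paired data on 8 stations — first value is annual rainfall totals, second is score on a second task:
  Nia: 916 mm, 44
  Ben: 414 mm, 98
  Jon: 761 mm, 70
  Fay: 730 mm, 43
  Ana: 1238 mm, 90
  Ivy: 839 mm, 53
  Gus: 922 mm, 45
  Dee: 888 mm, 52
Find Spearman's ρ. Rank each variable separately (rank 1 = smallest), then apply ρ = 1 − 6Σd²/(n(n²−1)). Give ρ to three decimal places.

Ranks of variable 1: 6, 1, 3, 2, 8, 4, 7, 5
Ranks of variable 2: 2, 8, 6, 1, 7, 5, 3, 4
d = r₁ − r₂: 4, -7, -3, 1, 1, -1, 4, 1
d²: 16, 49, 9, 1, 1, 1, 16, 1; Σd² = 94
ρ = 1 − 6·94/(8·63) = 1 − 564/504 = -0.119

-0.119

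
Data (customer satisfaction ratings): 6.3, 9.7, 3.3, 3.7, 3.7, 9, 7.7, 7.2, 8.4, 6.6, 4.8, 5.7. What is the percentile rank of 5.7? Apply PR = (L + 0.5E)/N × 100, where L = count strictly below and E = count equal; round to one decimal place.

N = 12.
Strictly below 5.7: 4. Equal to 5.7: 1.
PR = (4 + 0.5·1)/12 × 100 = 37.5

37.5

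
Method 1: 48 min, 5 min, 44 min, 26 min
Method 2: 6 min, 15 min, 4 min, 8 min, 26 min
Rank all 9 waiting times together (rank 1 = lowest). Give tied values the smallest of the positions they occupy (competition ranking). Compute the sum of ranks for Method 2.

Sorted (ascending): 4, 5, 6, 8, 15, 26, 26, 44, 48
The 2 values of 26 occupy positions 6–7 → each gets rank 6.
Method 2 values → pooled ranks: 6→3, 15→5, 4→1, 8→4, 26→6
Rank sum = 3 + 5 + 1 + 4 + 6 = 19

19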